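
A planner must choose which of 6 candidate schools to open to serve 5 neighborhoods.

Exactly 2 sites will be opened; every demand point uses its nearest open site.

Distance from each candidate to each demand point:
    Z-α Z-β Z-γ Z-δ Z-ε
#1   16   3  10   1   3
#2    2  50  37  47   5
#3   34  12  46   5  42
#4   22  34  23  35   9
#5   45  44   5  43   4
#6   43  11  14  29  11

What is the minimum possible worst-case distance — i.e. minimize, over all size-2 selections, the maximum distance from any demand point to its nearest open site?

10

Open {#1, #2}.
  Farthest demand point is Z-γ at distance 10 (to #1); all others are ≤ 10.
With {#1, #3} the worst case is 16.
With {#1, #4} the worst case is 16.
No size-2 selection achieves below 10.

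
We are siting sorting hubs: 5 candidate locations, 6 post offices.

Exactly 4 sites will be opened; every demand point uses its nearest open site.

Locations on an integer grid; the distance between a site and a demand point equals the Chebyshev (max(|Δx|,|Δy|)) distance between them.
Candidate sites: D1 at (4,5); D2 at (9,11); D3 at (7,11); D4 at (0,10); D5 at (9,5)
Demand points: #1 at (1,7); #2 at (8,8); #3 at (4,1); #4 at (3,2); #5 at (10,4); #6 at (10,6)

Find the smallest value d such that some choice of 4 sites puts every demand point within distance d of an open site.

4

Open {D1, D2, D3, D5}.
  Farthest demand point is #3 at distance 4 (to D1); all others are ≤ 4.
With {D1, D2, D4, D5} the worst case is 4.
With {D1, D3, D4, D5} the worst case is 4.
No size-4 selection achieves below 4.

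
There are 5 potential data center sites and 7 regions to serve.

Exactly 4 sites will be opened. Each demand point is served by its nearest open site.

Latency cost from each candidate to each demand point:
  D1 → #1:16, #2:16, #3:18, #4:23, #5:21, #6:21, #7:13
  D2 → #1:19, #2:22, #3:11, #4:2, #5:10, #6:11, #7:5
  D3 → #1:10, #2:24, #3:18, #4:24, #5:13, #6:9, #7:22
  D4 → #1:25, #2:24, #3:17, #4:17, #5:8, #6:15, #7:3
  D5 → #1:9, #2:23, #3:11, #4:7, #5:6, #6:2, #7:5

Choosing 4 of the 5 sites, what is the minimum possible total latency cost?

Open {D1, D2, D4, D5}.
  #1→D5 9, #2→D1 16, #3→D2 11, #4→D2 2, #5→D5 6, #6→D5 2, #7→D4 3  ⇒ total 49.
Compare {D1, D2, D3, D5}: total 51.
Compare {D1, D3, D4, D5}: total 54.
No size-4 selection does better; minimum is 49.

49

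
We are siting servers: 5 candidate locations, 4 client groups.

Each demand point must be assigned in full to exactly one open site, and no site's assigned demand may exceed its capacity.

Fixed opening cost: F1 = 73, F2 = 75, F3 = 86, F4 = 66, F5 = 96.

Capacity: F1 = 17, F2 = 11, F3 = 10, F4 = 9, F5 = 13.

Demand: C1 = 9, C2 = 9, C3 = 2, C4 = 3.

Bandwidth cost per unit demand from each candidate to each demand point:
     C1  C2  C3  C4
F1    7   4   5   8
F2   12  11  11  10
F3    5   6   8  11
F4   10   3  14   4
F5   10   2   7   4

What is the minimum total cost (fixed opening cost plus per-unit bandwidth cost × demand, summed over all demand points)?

Open {F1, F4}; cheapest assignment that respects the capacities:
  F1 (cap 17, load 14): C1, C3, C4 — cost 9×7 + 2×5 + 3×8 = 97
  F4 (cap 9, load 9): C2 — cost 9×3 = 27
  Shipping 124, fixed 139 → total 263.
  Any other capacity-feasible assignment to {F1, F4} ships for at least 124.
Compare {F1, F5}: its best feasible assignment gives total 272.
Compare {F1, F3}: its best feasible assignment gives total 274.
Every other set of open sites that can feasibly serve all demand totals ≥ 272 even under its best assignment. Minimum: 263.

263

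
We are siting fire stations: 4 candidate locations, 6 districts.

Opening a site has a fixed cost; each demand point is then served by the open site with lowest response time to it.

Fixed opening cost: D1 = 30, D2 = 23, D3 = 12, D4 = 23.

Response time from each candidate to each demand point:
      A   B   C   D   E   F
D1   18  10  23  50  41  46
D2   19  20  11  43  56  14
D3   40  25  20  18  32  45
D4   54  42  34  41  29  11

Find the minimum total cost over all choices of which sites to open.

149

Open {D2, D3}: assign each demand point to its cheapest open site.
  A→D2 19, B→D2 20, C→D2 11, D→D3 18, E→D3 32, F→D2 14
  response time 114, fixed 35 → total 149.
Compare {D2, D3, D4}: response time 108 + fixed 58 = 166.
Compare {D1, D2, D3}: response time 103 + fixed 65 = 168.
Compare {D1, D3, D4}: response time 106 + fixed 65 = 171.
All other subsets cost ≥ 166. Minimum total cost: 149.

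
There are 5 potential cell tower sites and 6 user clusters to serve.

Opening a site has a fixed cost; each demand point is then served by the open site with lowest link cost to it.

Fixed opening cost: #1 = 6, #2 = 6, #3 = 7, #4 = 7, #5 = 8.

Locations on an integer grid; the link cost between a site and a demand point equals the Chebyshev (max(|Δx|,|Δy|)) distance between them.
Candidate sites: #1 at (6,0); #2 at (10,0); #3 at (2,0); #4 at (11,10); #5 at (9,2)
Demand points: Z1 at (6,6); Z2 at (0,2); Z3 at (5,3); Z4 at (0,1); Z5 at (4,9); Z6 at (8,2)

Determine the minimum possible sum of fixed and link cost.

Open {#3, #5}: assign each demand point to its cheapest open site.
  Z1→#5 4, Z2→#3 2, Z3→#3 3, Z4→#3 2, Z5→#5 7, Z6→#5 1
  link cost 19, fixed 15 → total 34.
Compare {#3}: link cost 28 + fixed 7 = 35.
Compare {#1, #3}: link cost 24 + fixed 13 = 37.
Compare {#2, #3}: link cost 24 + fixed 13 = 37.
All other subsets cost ≥ 35. Minimum total cost: 34.

34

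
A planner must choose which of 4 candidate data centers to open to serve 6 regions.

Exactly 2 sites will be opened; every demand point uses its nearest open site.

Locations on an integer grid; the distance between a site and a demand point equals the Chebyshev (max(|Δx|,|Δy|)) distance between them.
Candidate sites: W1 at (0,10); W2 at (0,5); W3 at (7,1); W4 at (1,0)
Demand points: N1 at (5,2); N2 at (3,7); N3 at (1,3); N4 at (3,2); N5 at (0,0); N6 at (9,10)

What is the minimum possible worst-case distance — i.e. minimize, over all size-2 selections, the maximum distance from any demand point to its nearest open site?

Open {W1, W2}.
  Farthest demand point is N6 at distance 9 (to W1); all others are ≤ 9.
With {W1, W3} the worst case is 9.
With {W1, W4} the worst case is 9.
No size-2 selection achieves below 9.

9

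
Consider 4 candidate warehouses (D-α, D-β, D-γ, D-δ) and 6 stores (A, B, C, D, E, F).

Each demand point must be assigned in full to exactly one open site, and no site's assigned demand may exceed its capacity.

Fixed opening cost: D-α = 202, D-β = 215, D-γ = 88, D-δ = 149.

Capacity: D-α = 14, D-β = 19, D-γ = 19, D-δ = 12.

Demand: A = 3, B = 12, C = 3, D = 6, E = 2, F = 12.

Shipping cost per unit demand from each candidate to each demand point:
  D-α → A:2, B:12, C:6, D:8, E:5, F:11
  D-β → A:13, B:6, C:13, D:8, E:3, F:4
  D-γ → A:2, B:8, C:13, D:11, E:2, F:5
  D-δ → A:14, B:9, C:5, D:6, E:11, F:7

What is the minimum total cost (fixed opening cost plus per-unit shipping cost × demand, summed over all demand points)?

645

Open {D-β, D-γ, D-δ}; cheapest assignment that respects the capacities:
  D-β (cap 19, load 12): B — cost 12×6 = 72
  D-γ (cap 19, load 17): A, E, F — cost 3×2 + 2×2 + 12×5 = 70
  D-δ (cap 12, load 9): C, D — cost 3×5 + 6×6 = 51
  Shipping 193, fixed 452 → total 645.
  Any other capacity-feasible assignment to {D-β, D-γ, D-δ} ships for at least 193.
Compare {D-α, D-γ, D-δ}: its best feasible assignment gives total 683.
Compare {D-α, D-β, D-γ}: its best feasible assignment gives total 713.
Every other set of open sites that can feasibly serve all demand totals ≥ 683 even under its best assignment. Minimum: 645.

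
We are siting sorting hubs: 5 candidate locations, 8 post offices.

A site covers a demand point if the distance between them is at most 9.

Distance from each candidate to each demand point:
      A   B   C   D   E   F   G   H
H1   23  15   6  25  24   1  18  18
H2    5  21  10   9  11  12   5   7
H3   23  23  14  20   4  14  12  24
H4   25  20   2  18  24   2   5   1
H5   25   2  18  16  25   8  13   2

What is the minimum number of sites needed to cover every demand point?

4

Coverage sets (demand points within 9 of each site):
  H1: {C, F}
  H2: {A, D, G, H}
  H3: {E}
  H4: {C, F, G, H}
  H5: {B, F, H}
No 3 sites suffice: every size-3 union leaves at least one demand point uncovered.
But {H1, H2, H3, H5} covers everything, so the minimum is 4.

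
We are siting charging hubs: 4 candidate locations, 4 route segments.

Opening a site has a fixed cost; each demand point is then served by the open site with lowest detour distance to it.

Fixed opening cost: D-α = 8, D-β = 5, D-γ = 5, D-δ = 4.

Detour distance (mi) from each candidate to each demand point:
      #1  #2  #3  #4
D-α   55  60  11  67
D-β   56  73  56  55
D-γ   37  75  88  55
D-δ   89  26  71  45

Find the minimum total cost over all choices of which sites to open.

Open {D-α, D-γ, D-δ}: assign each demand point to its cheapest open site.
  #1→D-γ 37, #2→D-δ 26, #3→D-α 11, #4→D-δ 45
  detour distance 119, fixed 17 → total 136.
Compare {D-α, D-β, D-γ, D-δ}: detour distance 119 + fixed 22 = 141.
Compare {D-α, D-δ}: detour distance 137 + fixed 12 = 149.
Compare {D-α, D-β, D-δ}: detour distance 137 + fixed 17 = 154.
All other subsets cost ≥ 141. Minimum total cost: 136.

136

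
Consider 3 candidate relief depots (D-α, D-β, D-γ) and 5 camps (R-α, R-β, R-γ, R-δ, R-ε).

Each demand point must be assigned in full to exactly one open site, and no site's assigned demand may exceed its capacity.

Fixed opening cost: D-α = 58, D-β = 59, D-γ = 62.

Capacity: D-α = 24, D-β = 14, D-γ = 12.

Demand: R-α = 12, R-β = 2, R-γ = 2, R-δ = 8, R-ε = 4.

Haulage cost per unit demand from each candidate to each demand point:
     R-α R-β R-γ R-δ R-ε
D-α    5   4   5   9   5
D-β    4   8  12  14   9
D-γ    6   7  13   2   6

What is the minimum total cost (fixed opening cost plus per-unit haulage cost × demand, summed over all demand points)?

Open {D-α, D-γ}; cheapest assignment that respects the capacities:
  D-α (cap 24, load 20): R-α, R-β, R-γ, R-ε — cost 12×5 + 2×4 + 2×5 + 4×5 = 98
  D-γ (cap 12, load 8): R-δ — cost 8×2 = 16
  Shipping 114, fixed 120 → total 234.
  Any other capacity-feasible assignment to {D-α, D-γ} ships for at least 114.
Compare {D-α, D-β}: its best feasible assignment gives total 275.
Compare {D-α, D-β, D-γ}: its best feasible assignment gives total 281.
Every other set of open sites that can feasibly serve all demand totals ≥ 275 even under its best assignment. Minimum: 234.

234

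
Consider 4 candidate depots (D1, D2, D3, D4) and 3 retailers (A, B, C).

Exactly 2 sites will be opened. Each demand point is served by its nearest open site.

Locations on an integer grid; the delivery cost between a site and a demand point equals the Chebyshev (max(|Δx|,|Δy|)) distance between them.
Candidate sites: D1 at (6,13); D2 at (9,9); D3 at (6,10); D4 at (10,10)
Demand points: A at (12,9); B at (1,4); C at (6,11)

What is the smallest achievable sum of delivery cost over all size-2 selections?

Open {D3, D4}.
  A→D4 2, B→D3 6, C→D3 1  ⇒ total 9.
Compare {D2, D3}: total 10.
Compare {D1, D2}: total 13.
No size-2 selection does better; minimum is 9.

9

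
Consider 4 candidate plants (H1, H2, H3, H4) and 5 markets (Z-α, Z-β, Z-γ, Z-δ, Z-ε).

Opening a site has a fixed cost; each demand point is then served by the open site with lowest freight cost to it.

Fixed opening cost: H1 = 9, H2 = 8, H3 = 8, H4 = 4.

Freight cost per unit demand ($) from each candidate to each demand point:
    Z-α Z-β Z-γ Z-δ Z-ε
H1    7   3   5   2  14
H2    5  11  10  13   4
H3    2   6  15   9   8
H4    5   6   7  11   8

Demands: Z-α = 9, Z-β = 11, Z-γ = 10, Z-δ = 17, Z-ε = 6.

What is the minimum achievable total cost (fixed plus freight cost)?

Open {H1, H2, H3}: assign each demand point to its cheapest open site.
  Z-α→H3 9×2=18, Z-β→H1 11×3=33, Z-γ→H1 10×5=50, Z-δ→H1 17×2=34, Z-ε→H2 6×4=24
  freight cost 159, fixed 25 → total 184.
Compare {H1, H2, H3, H4}: freight cost 159 + fixed 29 = 188.
Compare {H1, H3}: freight cost 183 + fixed 17 = 200.
Compare {H1, H2}: freight cost 186 + fixed 17 = 203.
All other subsets cost ≥ 188. Minimum total cost: 184.

184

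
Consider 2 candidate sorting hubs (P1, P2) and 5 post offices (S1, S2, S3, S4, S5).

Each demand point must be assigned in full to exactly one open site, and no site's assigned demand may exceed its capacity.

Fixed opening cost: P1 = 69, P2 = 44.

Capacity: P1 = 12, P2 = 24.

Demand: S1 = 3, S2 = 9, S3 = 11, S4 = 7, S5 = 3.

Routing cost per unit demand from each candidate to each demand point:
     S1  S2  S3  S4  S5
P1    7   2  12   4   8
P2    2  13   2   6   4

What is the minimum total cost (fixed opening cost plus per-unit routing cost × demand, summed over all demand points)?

Open {P1, P2}; cheapest assignment that respects the capacities:
  P1 (cap 12, load 9): S2 — cost 9×2 = 18
  P2 (cap 24, load 24): S1, S3, S4, S5 — cost 3×2 + 11×2 + 7×6 + 3×4 = 82
  Shipping 100, fixed 113 → total 213.
  Any other capacity-feasible assignment to {P1, P2} ships for at least 100.
Total demand is 33 and no other set of sites has combined capacity ≥ 33, so {P1, P2} is the only feasible choice of open sites. Minimum: 213.

213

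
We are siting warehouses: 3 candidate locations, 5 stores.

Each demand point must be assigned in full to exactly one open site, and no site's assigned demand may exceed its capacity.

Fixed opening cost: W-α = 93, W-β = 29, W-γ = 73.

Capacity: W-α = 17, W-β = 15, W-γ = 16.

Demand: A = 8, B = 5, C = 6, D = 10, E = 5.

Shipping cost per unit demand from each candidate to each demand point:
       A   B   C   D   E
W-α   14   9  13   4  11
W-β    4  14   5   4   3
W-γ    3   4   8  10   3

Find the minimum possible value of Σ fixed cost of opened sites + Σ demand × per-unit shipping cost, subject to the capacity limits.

324

Open {W-α, W-β, W-γ}; cheapest assignment that respects the capacities:
  W-α (cap 17, load 10): D — cost 10×4 = 40
  W-β (cap 15, load 11): C, E — cost 6×5 + 5×3 = 45
  W-γ (cap 16, load 13): A, B — cost 8×3 + 5×4 = 44
  Shipping 129, fixed 195 → total 324.
  Any other capacity-feasible assignment to {W-α, W-β, W-γ} ships for at least 129.
Total demand is 34 and no other set of sites has combined capacity ≥ 34, so {W-α, W-β, W-γ} is the only feasible choice of open sites. Minimum: 324.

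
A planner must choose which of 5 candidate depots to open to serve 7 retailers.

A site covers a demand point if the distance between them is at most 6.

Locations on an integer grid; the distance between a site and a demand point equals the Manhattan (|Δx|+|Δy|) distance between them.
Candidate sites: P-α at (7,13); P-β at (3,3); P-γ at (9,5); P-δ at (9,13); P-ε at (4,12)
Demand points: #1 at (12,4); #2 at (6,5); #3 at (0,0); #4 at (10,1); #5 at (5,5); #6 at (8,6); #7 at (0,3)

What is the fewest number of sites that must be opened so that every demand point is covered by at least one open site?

2

Coverage sets (demand points within 6 of each site):
  P-α: {}
  P-β: {#2, #3, #5, #7}
  P-γ: {#1, #2, #4, #5, #6}
  P-δ: {}
  P-ε: {}
No single site covers all 7 demand points.
But {P-β, P-γ} covers everything, so the minimum is 2.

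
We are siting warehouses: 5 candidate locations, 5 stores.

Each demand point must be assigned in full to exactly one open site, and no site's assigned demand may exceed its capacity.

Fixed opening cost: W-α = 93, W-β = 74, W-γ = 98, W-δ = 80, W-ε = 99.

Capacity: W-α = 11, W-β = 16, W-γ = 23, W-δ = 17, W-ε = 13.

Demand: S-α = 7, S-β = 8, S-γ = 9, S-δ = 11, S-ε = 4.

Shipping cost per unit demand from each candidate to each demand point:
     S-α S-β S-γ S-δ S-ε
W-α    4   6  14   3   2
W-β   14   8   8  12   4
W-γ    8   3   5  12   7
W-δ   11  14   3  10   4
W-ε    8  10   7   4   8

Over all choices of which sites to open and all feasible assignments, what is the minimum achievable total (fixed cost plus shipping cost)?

427

Open {W-α, W-γ, W-δ}; cheapest assignment that respects the capacities:
  W-α (cap 11, load 11): S-δ — cost 11×3 = 33
  W-γ (cap 23, load 15): S-α, S-β — cost 7×8 + 8×3 = 80
  W-δ (cap 17, load 13): S-γ, S-ε — cost 9×3 + 4×4 = 43
  Shipping 156, fixed 271 → total 427.
  Any other capacity-feasible assignment to {W-α, W-γ, W-δ} ships for at least 156.
Compare {W-α, W-γ, W-ε}: its best feasible assignment gives total 439.
Compare {W-γ, W-δ, W-ε}: its best feasible assignment gives total 444.
Every other set of open sites that can feasibly serve all demand totals ≥ 439 even under its best assignment. Minimum: 427.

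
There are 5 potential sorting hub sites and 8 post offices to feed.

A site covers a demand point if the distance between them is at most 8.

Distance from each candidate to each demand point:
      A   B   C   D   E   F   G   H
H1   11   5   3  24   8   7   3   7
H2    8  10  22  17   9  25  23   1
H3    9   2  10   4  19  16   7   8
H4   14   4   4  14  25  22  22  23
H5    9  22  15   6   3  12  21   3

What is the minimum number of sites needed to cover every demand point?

Coverage sets (demand points within 8 of each site):
  H1: {B, C, E, F, G, H}
  H2: {A, H}
  H3: {B, D, G, H}
  H4: {B, C}
  H5: {D, E, H}
No 2 sites suffice: every size-2 union leaves at least one demand point uncovered.
But {H1, H2, H3} covers everything, so the minimum is 3.

3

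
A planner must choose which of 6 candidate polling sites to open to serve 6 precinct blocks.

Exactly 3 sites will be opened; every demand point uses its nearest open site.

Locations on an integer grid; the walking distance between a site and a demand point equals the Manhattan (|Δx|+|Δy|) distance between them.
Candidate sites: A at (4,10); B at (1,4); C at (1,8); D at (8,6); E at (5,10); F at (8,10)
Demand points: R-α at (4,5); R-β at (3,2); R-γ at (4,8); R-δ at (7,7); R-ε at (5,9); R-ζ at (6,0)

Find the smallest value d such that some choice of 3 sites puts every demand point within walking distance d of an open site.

Open {A, B, D}.
  Farthest demand point is R-ζ at walking distance 8 (to D); all others are ≤ 8.
With {A, C, D} the worst case is 8.
With {B, C, D} the worst case is 8.
No size-3 selection achieves below 8.

8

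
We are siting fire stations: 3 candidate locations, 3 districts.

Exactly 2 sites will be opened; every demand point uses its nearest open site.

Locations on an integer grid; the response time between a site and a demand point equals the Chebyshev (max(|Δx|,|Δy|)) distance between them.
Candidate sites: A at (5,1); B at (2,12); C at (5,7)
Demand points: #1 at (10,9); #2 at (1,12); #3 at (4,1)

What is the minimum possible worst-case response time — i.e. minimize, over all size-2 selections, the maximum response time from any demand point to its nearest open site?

5

Open {A, C}.
  Farthest demand point is #1 at response time 5 (to C); all others are ≤ 5.
With {B, C} the worst case is 6.
With {A, B} the worst case is 8.
No size-2 selection achieves below 5.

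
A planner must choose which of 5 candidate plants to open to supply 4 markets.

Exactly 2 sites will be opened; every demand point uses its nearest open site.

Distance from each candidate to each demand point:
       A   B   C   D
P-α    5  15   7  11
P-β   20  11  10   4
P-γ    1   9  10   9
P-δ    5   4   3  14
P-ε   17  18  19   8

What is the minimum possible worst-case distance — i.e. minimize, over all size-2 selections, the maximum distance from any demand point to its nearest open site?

Open {P-β, P-δ}.
  Farthest demand point is A at distance 5 (to P-δ); all others are ≤ 5.
With {P-δ, P-ε} the worst case is 8.
With {P-α, P-γ} the worst case is 9.
No size-2 selection achieves below 5.

5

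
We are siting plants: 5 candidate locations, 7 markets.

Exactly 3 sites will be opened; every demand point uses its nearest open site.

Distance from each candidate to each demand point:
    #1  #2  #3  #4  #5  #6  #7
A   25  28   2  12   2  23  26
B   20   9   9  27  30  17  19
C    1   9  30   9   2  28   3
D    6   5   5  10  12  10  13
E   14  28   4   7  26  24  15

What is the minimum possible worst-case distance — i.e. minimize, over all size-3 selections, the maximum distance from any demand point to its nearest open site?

Open {A, C, D}.
  Farthest demand point is #6 at distance 10 (to D); all others are ≤ 10.
With {B, C, D} the worst case is 10.
With {C, D, E} the worst case is 10.
No size-3 selection achieves below 10.

10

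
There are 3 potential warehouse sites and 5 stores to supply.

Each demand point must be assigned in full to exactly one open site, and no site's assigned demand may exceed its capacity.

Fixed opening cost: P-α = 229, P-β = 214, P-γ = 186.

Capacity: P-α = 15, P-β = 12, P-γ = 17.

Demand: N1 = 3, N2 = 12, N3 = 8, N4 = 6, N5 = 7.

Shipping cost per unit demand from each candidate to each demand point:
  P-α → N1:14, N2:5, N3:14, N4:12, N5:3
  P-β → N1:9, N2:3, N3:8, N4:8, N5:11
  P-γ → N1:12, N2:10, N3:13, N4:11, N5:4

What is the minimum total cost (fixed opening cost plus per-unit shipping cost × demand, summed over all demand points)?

874

Open {P-α, P-β, P-γ}; cheapest assignment that respects the capacities:
  P-α (cap 15, load 12): N2 — cost 12×5 = 60
  P-β (cap 12, load 11): N1, N3 — cost 3×9 + 8×8 = 91
  P-γ (cap 17, load 13): N4, N5 — cost 6×11 + 7×4 = 94
  Shipping 245, fixed 629 → total 874.
  Any other capacity-feasible assignment to {P-α, P-β, P-γ} ships for at least 245.
Total demand is 36 and no other set of sites has combined capacity ≥ 36, so {P-α, P-β, P-γ} is the only feasible choice of open sites. Minimum: 874.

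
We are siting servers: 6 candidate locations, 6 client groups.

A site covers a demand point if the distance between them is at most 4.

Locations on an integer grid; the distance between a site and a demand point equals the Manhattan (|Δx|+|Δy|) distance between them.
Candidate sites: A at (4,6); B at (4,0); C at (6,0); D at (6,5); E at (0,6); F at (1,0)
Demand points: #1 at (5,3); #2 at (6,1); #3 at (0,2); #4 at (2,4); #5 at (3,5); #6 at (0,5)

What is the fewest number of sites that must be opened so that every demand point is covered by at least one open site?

Coverage sets (demand points within 4 of each site):
  A: {#1, #4, #5}
  B: {#1, #2}
  C: {#1, #2}
  D: {#1, #2, #5}
  E: {#3, #4, #5, #6}
  F: {#3}
No single site covers all 6 demand points.
But {B, E} covers everything, so the minimum is 2.

2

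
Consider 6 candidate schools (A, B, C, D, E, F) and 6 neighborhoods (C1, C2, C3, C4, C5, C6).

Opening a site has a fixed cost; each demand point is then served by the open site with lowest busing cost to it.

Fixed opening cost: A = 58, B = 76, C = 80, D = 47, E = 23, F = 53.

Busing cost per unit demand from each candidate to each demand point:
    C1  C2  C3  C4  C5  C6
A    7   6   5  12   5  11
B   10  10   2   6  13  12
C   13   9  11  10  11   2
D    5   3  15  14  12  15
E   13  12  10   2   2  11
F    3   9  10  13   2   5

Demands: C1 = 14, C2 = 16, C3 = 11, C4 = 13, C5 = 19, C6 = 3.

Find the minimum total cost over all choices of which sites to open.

383

Open {B, D, E}: assign each demand point to its cheapest open site.
  C1→D 14×5=70, C2→D 16×3=48, C3→B 11×2=22, C4→E 13×2=26, C5→E 19×2=38, C6→E 3×11=33
  busing cost 237, fixed 146 → total 383.
Compare {B, D, E, F}: busing cost 191 + fixed 199 = 390.
Compare {D, E}: busing cost 325 + fixed 70 = 395.
Compare {A, D, E}: busing cost 270 + fixed 128 = 398.
All other subsets cost ≥ 390. Minimum total cost: 383.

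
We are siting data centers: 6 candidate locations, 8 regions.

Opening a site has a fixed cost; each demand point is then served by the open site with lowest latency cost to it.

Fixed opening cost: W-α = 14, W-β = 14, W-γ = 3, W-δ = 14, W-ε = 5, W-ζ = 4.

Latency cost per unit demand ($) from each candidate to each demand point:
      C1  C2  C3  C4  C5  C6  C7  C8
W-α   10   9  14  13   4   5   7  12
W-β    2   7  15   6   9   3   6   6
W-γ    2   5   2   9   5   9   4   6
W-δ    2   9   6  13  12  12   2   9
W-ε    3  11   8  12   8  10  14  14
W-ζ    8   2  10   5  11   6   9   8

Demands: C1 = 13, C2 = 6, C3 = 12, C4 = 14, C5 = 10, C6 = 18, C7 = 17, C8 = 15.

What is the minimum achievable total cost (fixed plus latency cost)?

Open {W-β, W-γ, W-δ, W-ζ}: assign each demand point to its cheapest open site.
  C1→W-β 13×2=26, C2→W-ζ 6×2=12, C3→W-γ 12×2=24, C4→W-ζ 14×5=70, C5→W-γ 10×5=50, C6→W-β 18×3=54, C7→W-δ 17×2=34, C8→W-β 15×6=90
  latency cost 360, fixed 35 → total 395.
Compare {W-α, W-β, W-γ, W-δ, W-ζ}: latency cost 350 + fixed 49 = 399.
Compare {W-β, W-γ, W-δ, W-ε, W-ζ}: latency cost 360 + fixed 40 = 400.
Compare {W-α, W-β, W-γ, W-δ, W-ε, W-ζ}: latency cost 350 + fixed 54 = 404.
All other subsets cost ≥ 399. Minimum total cost: 395.

395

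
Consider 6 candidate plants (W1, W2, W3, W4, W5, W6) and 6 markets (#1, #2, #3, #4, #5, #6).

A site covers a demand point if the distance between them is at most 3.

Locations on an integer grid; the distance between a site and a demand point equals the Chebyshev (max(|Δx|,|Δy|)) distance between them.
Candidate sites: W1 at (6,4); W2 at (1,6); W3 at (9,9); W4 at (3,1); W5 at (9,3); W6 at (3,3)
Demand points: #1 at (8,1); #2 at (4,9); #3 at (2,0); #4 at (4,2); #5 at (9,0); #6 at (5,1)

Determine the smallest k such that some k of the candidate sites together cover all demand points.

3

Coverage sets (demand points within 3 of each site):
  W1: {#1, #4, #6}
  W2: {#2}
  W3: {}
  W4: {#3, #4, #6}
  W5: {#1, #5}
  W6: {#3, #4, #6}
No 2 sites suffice: every size-2 union leaves at least one demand point uncovered.
But {W2, W4, W5} covers everything, so the minimum is 3.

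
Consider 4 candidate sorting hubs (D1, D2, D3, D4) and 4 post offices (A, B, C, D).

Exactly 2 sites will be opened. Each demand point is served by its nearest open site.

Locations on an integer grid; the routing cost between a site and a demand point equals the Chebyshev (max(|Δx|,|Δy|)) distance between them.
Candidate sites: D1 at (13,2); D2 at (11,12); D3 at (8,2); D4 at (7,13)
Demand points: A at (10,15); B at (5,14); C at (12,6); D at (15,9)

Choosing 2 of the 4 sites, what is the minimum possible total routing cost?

Open {D2, D4}.
  A→D2 3, B→D4 2, C→D2 6, D→D2 4  ⇒ total 15.
Compare {D1, D4}: total 16.
Compare {D3, D4}: total 16.
No size-2 selection does better; minimum is 15.

15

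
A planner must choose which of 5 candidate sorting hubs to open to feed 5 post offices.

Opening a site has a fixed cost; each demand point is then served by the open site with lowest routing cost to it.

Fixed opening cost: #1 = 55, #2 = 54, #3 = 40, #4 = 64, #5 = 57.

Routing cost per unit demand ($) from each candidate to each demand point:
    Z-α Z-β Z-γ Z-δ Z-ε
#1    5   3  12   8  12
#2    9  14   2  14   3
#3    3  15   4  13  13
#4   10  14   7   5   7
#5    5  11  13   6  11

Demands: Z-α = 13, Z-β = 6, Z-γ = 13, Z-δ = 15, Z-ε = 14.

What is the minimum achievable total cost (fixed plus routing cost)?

380

Open {#1, #2}: assign each demand point to its cheapest open site.
  Z-α→#1 13×5=65, Z-β→#1 6×3=18, Z-γ→#2 13×2=26, Z-δ→#1 15×8=120, Z-ε→#2 14×3=42
  routing cost 271, fixed 109 → total 380.
Compare {#1, #2, #3}: routing cost 245 + fixed 149 = 394.
Compare {#1, #2, #4}: routing cost 226 + fixed 173 = 399.
Compare {#2, #5}: routing cost 289 + fixed 111 = 400.
All other subsets cost ≥ 394. Minimum total cost: 380.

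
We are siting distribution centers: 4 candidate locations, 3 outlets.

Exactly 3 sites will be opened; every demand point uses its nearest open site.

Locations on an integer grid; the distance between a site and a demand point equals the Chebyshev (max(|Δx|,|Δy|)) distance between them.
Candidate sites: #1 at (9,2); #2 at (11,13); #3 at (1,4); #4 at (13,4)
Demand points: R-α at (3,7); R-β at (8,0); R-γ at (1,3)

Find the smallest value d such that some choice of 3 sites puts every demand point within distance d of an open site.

Open {#1, #2, #3}.
  Farthest demand point is R-α at distance 3 (to #3); all others are ≤ 3.
With {#1, #3, #4} the worst case is 3.
With {#2, #3, #4} the worst case is 5.
No size-3 selection achieves below 3.

3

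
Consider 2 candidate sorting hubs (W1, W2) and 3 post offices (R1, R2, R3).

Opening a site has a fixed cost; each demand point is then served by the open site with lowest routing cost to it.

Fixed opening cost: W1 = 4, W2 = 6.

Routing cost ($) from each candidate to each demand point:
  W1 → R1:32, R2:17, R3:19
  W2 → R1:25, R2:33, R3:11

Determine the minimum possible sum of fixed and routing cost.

63

Open {W1, W2}: assign each demand point to its cheapest open site.
  R1→W2 25, R2→W1 17, R3→W2 11
  routing cost 53, fixed 10 → total 63.
Compare {W1}: routing cost 68 + fixed 4 = 72.
Compare {W2}: routing cost 69 + fixed 6 = 75.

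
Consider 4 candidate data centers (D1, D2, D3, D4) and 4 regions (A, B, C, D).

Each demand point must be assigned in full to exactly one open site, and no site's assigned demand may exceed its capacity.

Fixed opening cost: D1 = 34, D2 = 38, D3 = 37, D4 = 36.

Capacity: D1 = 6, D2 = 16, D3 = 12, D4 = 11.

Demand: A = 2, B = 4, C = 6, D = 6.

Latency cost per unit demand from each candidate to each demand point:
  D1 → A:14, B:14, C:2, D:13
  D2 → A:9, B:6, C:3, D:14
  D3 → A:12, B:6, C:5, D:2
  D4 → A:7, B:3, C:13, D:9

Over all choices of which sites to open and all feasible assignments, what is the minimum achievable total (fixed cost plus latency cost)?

141

Open {D3, D4}; cheapest assignment that respects the capacities:
  D3 (cap 12, load 12): C, D — cost 6×5 + 6×2 = 42
  D4 (cap 11, load 6): A, B — cost 2×7 + 4×3 = 26
  Shipping 68, fixed 73 → total 141.
  Any other capacity-feasible assignment to {D3, D4} ships for at least 68.
Compare {D1, D3}: its best feasible assignment gives total 143.
Compare {D2, D3}: its best feasible assignment gives total 147.
Every other set of open sites that can feasibly serve all demand totals ≥ 143 even under its best assignment. Minimum: 141.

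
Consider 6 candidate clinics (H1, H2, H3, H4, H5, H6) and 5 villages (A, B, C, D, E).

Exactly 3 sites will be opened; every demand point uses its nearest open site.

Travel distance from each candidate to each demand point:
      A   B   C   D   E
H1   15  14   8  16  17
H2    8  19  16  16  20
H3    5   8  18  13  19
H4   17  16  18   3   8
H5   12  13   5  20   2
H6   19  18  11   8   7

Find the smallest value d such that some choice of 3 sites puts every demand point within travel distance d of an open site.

Open {H1, H3, H4}.
  Farthest demand point is B at travel distance 8 (to H3); all others are ≤ 8.
With {H1, H3, H6} the worst case is 8.
With {H3, H4, H5} the worst case is 8.
No size-3 selection achieves below 8.

8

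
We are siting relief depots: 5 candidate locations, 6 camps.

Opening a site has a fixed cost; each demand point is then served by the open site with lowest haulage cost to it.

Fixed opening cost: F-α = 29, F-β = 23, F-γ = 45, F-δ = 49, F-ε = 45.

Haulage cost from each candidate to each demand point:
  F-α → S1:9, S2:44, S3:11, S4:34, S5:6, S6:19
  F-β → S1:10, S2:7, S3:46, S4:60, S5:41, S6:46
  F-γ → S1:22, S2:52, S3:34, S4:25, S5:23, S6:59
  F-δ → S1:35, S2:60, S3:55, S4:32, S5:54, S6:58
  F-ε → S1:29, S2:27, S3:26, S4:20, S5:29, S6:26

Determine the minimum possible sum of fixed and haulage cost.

138

Open {F-α, F-β}: assign each demand point to its cheapest open site.
  S1→F-α 9, S2→F-β 7, S3→F-α 11, S4→F-α 34, S5→F-α 6, S6→F-α 19
  haulage cost 86, fixed 52 → total 138.
Compare {F-α}: haulage cost 123 + fixed 29 = 152.
Compare {F-α, F-ε}: haulage cost 92 + fixed 74 = 166.
Compare {F-α, F-β, F-ε}: haulage cost 72 + fixed 97 = 169.
All other subsets cost ≥ 152. Minimum total cost: 138.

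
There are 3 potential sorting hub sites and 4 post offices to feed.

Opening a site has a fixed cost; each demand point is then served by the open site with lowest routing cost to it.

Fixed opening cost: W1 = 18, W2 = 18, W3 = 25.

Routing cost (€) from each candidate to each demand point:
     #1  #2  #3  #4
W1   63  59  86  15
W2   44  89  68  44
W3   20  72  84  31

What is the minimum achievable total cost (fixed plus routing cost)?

Open {W1, W3}: assign each demand point to its cheapest open site.
  #1→W3 20, #2→W1 59, #3→W3 84, #4→W1 15
  routing cost 178, fixed 43 → total 221.
Compare {W1, W2}: routing cost 186 + fixed 36 = 222.
Compare {W1, W2, W3}: routing cost 162 + fixed 61 = 223.
Compare {W3}: routing cost 207 + fixed 25 = 232.
All other subsets cost ≥ 222. Minimum total cost: 221.

221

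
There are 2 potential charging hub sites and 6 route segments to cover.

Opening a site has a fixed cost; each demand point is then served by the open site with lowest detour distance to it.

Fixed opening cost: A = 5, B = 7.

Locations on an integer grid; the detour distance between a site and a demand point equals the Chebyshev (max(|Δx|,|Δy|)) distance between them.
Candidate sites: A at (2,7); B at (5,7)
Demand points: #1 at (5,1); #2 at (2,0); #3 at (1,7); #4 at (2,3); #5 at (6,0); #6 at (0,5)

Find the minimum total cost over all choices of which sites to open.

32

Open {A}: assign each demand point to its cheapest open site.
  #1→A 6, #2→A 7, #3→A 1, #4→A 4, #5→A 7, #6→A 2
  detour distance 27, fixed 5 → total 32.
Compare {A, B}: detour distance 27 + fixed 12 = 39.
Compare {B}: detour distance 33 + fixed 7 = 40.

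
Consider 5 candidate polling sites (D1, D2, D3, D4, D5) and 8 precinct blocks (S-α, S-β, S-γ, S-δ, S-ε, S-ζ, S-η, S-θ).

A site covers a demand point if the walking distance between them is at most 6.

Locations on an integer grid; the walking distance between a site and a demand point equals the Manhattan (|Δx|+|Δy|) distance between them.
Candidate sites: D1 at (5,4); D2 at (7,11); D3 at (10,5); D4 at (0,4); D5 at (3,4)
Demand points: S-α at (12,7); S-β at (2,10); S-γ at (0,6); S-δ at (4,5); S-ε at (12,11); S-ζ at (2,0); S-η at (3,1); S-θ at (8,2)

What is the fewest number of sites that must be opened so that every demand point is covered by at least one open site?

3

Coverage sets (demand points within 6 of each site):
  D1: {S-δ, S-η, S-θ}
  D2: {S-β, S-ε}
  D3: {S-α, S-δ, S-θ}
  D4: {S-γ, S-δ, S-ζ, S-η}
  D5: {S-γ, S-δ, S-ζ, S-η}
No 2 sites suffice: every size-2 union leaves at least one demand point uncovered.
But {D2, D3, D4} covers everything, so the minimum is 3.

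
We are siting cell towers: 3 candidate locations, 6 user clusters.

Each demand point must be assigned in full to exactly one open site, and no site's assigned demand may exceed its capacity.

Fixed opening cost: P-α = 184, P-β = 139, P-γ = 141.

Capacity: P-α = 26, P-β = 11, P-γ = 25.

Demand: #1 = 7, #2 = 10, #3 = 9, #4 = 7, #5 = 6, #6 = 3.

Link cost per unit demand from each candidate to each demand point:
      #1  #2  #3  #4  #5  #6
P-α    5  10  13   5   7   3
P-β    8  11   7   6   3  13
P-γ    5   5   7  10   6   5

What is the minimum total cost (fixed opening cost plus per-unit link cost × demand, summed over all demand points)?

553

Open {P-α, P-γ}; cheapest assignment that respects the capacities:
  P-α (cap 26, load 17): #1, #4, #6 — cost 7×5 + 7×5 + 3×3 = 79
  P-γ (cap 25, load 25): #2, #3, #5 — cost 10×5 + 9×7 + 6×6 = 149
  Shipping 228, fixed 325 → total 553.
  Any other capacity-feasible assignment to {P-α, P-γ} ships for at least 228.
Compare {P-α, P-β, P-γ}: its best feasible assignment gives total 674.
Every other set of open sites that can feasibly serve all demand totals ≥ 674 even under its best assignment. Minimum: 553.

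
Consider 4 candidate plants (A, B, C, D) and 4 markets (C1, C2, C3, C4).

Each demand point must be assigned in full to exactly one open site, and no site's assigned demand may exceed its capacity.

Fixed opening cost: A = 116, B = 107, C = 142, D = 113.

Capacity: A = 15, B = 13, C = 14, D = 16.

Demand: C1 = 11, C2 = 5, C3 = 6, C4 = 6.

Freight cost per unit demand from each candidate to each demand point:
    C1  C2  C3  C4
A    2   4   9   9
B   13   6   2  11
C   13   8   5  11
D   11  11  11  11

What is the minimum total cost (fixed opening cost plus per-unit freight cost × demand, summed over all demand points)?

466

Open {A, B, D}; cheapest assignment that respects the capacities:
  A (cap 15, load 11): C1 — cost 11×2 = 22
  B (cap 13, load 11): C2, C3 — cost 5×6 + 6×2 = 42
  D (cap 16, load 6): C4 — cost 6×11 = 66
  Shipping 130, fixed 336 → total 466.
  Any other capacity-feasible assignment to {A, B, D} ships for at least 130.
Compare {B, D}: its best feasible assignment gives total 474.
Compare {A, B, C}: its best feasible assignment gives total 495.
Every other set of open sites that can feasibly serve all demand totals ≥ 474 even under its best assignment. Minimum: 466.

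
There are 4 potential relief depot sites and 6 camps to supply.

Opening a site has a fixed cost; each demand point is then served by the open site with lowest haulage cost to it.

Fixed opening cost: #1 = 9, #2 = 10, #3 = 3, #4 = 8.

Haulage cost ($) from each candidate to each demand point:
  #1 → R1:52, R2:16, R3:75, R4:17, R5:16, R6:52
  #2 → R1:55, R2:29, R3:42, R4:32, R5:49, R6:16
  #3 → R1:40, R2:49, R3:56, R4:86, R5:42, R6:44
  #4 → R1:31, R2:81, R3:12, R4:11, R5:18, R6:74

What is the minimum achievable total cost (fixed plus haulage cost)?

129

Open {#1, #2, #4}: assign each demand point to its cheapest open site.
  R1→#4 31, R2→#1 16, R3→#4 12, R4→#4 11, R5→#1 16, R6→#2 16
  haulage cost 102, fixed 27 → total 129.
Compare {#1, #2, #3, #4}: haulage cost 102 + fixed 30 = 132.
Compare {#2, #4}: haulage cost 117 + fixed 18 = 135.
Compare {#2, #3, #4}: haulage cost 117 + fixed 21 = 138.
All other subsets cost ≥ 132. Minimum total cost: 129.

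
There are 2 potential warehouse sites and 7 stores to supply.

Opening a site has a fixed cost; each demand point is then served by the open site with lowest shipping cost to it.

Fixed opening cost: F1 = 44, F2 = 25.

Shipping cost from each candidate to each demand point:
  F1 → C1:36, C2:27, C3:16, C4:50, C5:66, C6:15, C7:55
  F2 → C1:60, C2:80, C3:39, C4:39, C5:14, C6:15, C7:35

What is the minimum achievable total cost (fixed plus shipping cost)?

Open {F1, F2}: assign each demand point to its cheapest open site.
  C1→F1 36, C2→F1 27, C3→F1 16, C4→F2 39, C5→F2 14, C6→F1 15, C7→F2 35
  shipping cost 182, fixed 69 → total 251.
Compare {F2}: shipping cost 282 + fixed 25 = 307.
Compare {F1}: shipping cost 265 + fixed 44 = 309.

251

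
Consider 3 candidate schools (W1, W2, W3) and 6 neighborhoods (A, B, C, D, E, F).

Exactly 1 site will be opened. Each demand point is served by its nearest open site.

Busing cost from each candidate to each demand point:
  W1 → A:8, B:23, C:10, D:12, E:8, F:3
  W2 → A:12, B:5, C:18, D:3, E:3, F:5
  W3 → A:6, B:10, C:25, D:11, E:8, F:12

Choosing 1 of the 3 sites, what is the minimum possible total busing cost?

Open {W2}.
  A→W2 12, B→W2 5, C→W2 18, D→W2 3, E→W2 3, F→W2 5  ⇒ total 46.
Compare {W1}: total 64.
Compare {W3}: total 72.

46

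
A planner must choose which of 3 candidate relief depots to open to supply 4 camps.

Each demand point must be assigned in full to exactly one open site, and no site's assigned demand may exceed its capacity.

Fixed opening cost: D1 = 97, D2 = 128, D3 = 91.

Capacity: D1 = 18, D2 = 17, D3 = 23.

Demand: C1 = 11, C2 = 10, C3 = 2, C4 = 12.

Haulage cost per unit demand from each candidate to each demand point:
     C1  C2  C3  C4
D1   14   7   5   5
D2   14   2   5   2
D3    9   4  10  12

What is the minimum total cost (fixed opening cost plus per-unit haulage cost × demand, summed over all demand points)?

Open {D2, D3}; cheapest assignment that respects the capacities:
  D2 (cap 17, load 14): C3, C4 — cost 2×5 + 12×2 = 34
  D3 (cap 23, load 21): C1, C2 — cost 11×9 + 10×4 = 139
  Shipping 173, fixed 219 → total 392.
  Any other capacity-feasible assignment to {D2, D3} ships for at least 173.
Compare {D1, D3}: its best feasible assignment gives total 397.
Compare {D1, D2, D3}: its best feasible assignment gives total 489.
Every other set of open sites that can feasibly serve all demand totals ≥ 397 even under its best assignment. Minimum: 392.

392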